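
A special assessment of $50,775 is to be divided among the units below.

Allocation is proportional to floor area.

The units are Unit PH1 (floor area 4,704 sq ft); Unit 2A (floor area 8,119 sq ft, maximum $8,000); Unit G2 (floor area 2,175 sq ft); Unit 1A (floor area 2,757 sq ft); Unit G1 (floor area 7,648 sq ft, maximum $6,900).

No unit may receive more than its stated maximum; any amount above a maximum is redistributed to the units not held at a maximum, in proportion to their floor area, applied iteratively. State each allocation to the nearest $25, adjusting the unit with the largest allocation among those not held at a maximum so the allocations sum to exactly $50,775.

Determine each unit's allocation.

Sum of floor area: 25,403.
Pro-rata shares before constraints: Unit PH1 9,402.26; Unit 2A 16,228.09; Unit G2 4,347.35; Unit 1A 5,510.64; Unit G1 15,286.67.
Capped: Unit 2A ($8,000), Unit G1 ($6,900); remaining pool $35,875 reallocated over remaining floor area 9,636.
Shares after redistribution: Unit PH1 17,513.08 → $17,525; Unit G2 8,097.56 → $8,100; Unit 1A 10,264.36 → $10,275.
Rounding difference −$25 applied to Unit PH1 → $17,500.

Unit PH1: $17,500 · Unit 2A: $8,000 · Unit G2: $8,100 · Unit 1A: $10,275 · Unit G1: $6,900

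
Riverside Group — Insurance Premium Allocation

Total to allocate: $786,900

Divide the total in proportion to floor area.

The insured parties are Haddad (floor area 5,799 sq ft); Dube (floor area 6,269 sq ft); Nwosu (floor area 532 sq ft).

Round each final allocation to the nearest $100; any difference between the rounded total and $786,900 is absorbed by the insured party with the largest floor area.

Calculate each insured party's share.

Combined floor area = 5,799 + 6,269 + 532 = 12,600.
Unrounded shares: Haddad 362,161.36; Dube 391,513.98; Nwosu 33,224.67.
Rounded to nearest $100: Haddad $362,200; Dube $391,500; Nwosu $33,200. Sum = $786,900.
Sum already equals the total — no adjustment.

Haddad: $362,200; Dube: $391,500; Nwosu: $33,200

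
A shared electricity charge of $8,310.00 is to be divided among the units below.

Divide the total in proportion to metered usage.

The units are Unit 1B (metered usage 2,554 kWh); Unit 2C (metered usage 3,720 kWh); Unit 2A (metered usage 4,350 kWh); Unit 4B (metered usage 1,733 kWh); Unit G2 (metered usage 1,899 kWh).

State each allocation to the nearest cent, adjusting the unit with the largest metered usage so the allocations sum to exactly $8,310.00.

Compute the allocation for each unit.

Sum of metered usage: 2,554 + 3,720 + 4,350 + 1,733 + 1,899 = 14,256.
Pro-rata amounts: Unit 1B 1,488.7584; Unit 2C 2,168.4343; Unit 2A 2,535.6692; Unit 4B 1,010.1873; Unit G2 1,106.9508.
At nearest cent: Unit 1B $1,488.76; Unit 2C $2,168.43; Unit 2A $2,535.67; Unit 4B $1,010.19; Unit G2 $1,106.95. Sum = $8,310.00.
Rounded total matches; no reconciliation needed.

Unit 1B: $1,488.76 · Unit 2C: $2,168.43 · Unit 2A: $2,535.67 · Unit 4B: $1,010.19 · Unit G2: $1,106.95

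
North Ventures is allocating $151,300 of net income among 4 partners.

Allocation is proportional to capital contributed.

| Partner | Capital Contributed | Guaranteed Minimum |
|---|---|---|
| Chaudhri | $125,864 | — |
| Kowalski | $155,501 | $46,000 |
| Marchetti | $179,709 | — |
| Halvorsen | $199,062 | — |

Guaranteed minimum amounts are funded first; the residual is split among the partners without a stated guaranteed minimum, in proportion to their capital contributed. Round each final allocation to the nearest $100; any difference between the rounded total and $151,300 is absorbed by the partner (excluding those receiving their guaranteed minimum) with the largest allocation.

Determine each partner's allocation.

Fund the minimums — Kowalski $46,000. Remaining pool $105,300.
Remaining pool split over remaining capital contributed 504,635: Chaudhri 26,263.50 → $26,300; Marchetti 37,499.10 → $37,500; Halvorsen 41,537.41 → $41,500.

Chaudhri: $26,300 | Kowalski: $46,000 | Marchetti: $37,500 | Halvorsen: $41,500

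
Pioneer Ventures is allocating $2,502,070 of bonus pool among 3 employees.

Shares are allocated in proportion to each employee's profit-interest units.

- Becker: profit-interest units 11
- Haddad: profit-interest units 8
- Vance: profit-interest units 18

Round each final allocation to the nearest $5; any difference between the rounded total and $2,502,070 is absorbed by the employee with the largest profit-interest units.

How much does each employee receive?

Becker: $743,860 | Haddad: $540,990 | Vance: $1,217,220

Combined profit-interest units = 11 + 8 + 18 = 37.
Pro-rata amounts: Becker 743,858.65; Haddad 540,988.11; Vance 1,217,223.24.
At nearest $5: Becker $743,860; Haddad $540,990; Vance $1,217,225. Sum = $2,502,075.
Difference $2,502,070 − $2,502,075 = −$5 applied to largest profit-interest units (Vance): Vance becomes $1,217,220.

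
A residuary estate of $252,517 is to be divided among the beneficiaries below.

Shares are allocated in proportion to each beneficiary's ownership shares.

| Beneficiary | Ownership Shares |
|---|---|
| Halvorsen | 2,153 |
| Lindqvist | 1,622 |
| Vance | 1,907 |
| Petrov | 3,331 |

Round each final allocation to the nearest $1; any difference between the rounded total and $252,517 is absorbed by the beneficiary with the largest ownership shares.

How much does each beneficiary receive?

Halvorsen: $60,321; Lindqvist: $45,444; Vance: $53,428; Petrov: $93,324

Combined ownership shares = 9,013.
Proportional shares: Halvorsen 2,153/9,013 × $252,517 = 60,320.55; Lindqvist 1,622/9,013 × $252,517 = 45,443.53; Vance 1,907/9,013 × $252,517 = 53,428.37; Petrov 3,331/9,013 × $252,517 = 93,324.55.
At nearest $1: Halvorsen $60,321; Lindqvist $45,444; Vance $53,428; Petrov $93,325. Sum = $252,518.
Difference $252,517 − $252,518 = −$1 applied to largest ownership shares (Petrov): Petrov becomes $93,324.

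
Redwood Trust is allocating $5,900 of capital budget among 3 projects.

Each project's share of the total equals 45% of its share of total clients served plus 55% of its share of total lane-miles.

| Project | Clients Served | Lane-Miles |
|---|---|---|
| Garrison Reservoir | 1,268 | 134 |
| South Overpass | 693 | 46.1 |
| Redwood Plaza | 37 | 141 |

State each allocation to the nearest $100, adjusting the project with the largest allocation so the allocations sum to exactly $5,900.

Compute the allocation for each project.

Totals — clients served 1,998, lane-miles 321.1.
Composite weights (45% clients served + 55% lane-miles): Garrison Reservoir 0.5151; South Overpass 0.2350; Redwood Plaza 0.2498.
Proportional shares: Garrison Reservoir 3,039.14; South Overpass 1,386.76; Redwood Plaza 1,474.10.
At nearest $100: Garrison Reservoir $3,000; South Overpass $1,400; Redwood Plaza $1,500. Sum = $5,900.
Sum already equals the total — no adjustment.

Garrison Reservoir: $3,000 | South Overpass: $1,400 | Redwood Plaza: $1,500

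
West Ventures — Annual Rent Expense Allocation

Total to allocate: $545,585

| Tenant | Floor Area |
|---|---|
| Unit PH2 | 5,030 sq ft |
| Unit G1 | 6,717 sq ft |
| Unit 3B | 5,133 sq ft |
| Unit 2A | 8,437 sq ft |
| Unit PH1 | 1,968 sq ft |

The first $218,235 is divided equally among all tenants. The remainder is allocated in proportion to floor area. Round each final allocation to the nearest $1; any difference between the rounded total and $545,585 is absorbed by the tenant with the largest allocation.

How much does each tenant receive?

Unit PH2: $103,994; Unit G1: $124,234; Unit 3B: $105,230; Unit 2A: $144,869; Unit PH1: $67,258

First tranche $218,235 split equally: $43,647 each.
Remainder $327,350 by floor area (total 27,285): Unit PH2 60,347.10 → $60,347; Unit G1 80,586.77 → $80,587; Unit 3B 61,582.83 → $61,583; Unit 2A 101,222.35 → $101,222; Unit PH1 23,610.95 → $23,611.
Totals: Unit PH2 $43,647 + $60,347 = $103,994; Unit G1 $43,647 + $80,587 = $124,234; Unit 3B $43,647 + $61,583 = $105,230; Unit 2A $43,647 + $101,222 = $144,869; Unit PH1 $43,647 + $23,611 = $67,258.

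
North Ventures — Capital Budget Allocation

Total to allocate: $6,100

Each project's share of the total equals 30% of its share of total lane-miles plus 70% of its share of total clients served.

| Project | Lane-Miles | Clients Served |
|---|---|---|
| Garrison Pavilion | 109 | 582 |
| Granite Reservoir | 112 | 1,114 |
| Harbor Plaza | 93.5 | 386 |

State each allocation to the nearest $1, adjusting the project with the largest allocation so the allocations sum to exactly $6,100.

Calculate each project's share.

Lane-miles total 314.5; clients served total 2,082.
Combined weights (30% lane-miles + 70% clients served): Garrison Pavilion 0.2997; Granite Reservoir 0.4814; Harbor Plaza 0.2190.
Raw shares: Garrison Pavilion 1,827.88; Granite Reservoir 2,936.42; Harbor Plaza 1,335.71.
After rounding ($1): Garrison Pavilion $1,828; Granite Reservoir $2,936; Harbor Plaza $1,336. Sum = $6,100.
Rounded total matches; no reconciliation needed.

Garrison Pavilion: $1,828 | Granite Reservoir: $2,936 | Harbor Plaza: $1,336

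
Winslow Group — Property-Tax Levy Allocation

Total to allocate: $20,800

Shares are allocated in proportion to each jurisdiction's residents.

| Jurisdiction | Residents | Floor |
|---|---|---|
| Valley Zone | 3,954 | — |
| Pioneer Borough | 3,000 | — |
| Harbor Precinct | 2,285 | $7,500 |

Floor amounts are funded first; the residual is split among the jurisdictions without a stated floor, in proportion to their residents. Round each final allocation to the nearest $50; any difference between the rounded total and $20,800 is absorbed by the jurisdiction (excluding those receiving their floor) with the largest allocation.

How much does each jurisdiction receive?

Valley Zone: $7,550; Pioneer Borough: $5,750; Harbor Precinct: $7,500

Minimums first: Harbor Precinct $7,500. Remaining pool $13,300.
Remaining pool split over remaining residents 6,954: Valley Zone 7,562.30 → $7,550; Pioneer Borough 5,737.70 → $5,750.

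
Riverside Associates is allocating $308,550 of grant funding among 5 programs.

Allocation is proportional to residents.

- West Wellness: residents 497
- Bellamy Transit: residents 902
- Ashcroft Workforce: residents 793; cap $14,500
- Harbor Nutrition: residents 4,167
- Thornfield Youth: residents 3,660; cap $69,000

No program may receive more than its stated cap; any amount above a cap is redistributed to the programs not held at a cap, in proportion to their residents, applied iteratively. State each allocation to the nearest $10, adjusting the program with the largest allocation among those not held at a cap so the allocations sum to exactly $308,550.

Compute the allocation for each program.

Sum of residents: 10,019.
Proportional shares (ignoring caps): West Wellness 15,305.85; Bellamy Transit 27,778.43; Ashcroft Workforce 24,421.61; Harbor Nutrition 128,328.96; Thornfield Youth 112,715.14.
Held at cap: Ashcroft Workforce ($14,500), Thornfield Youth ($69,000); remaining pool $225,050 reallocated over remaining residents 5,566.
Redistributed shares: West Wellness 20,095.19 → $20,100; Bellamy Transit 36,470.55 → $36,470; Harbor Nutrition 168,484.25 → $168,480.

West Wellness: $20,100 · Bellamy Transit: $36,470 · Ashcroft Workforce: $14,500 · Harbor Nutrition: $168,480 · Thornfield Youth: $69,000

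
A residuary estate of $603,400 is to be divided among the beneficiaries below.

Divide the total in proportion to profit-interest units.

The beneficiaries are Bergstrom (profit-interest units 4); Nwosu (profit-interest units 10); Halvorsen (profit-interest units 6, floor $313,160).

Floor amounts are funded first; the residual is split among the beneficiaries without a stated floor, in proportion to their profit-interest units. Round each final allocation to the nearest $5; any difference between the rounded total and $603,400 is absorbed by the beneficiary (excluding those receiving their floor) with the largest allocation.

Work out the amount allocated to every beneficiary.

Fund the minimums — Halvorsen $313,160. Balance $290,240.
Balance split over remaining profit-interest units 14: Bergstrom 82,925.71 → $82,925; Nwosu 207,314.29 → $207,315.

Bergstrom: $82,925; Nwosu: $207,315; Halvorsen: $313,160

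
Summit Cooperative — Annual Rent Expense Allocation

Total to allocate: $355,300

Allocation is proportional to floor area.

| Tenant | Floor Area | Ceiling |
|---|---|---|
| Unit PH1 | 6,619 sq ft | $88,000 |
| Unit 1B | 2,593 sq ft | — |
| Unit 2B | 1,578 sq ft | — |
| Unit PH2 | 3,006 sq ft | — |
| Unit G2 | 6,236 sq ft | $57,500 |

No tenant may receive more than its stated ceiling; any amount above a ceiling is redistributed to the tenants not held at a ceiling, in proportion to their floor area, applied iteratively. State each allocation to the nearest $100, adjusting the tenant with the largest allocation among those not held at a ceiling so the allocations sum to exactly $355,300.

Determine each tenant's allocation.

Unit PH1: $88,000; Unit 1B: $75,800; Unit 2B: $46,100; Unit PH2: $87,900; Unit G2: $57,500

Floor area total: 20,032.
Pro-rata shares before constraints: Unit PH1 117,398.70; Unit 1B 45,991.06; Unit 2B 27,988.39; Unit PH2 53,316.28; Unit G2 110,605.57.
Capped: Unit PH1 ($88,000), Unit G2 ($57,500); residual $209,800 reallocated over remaining floor area 7,177.
Redistributed shares: Unit 1B 75,799.28 → $75,800; Unit 2B 46,128.52 → $46,100; Unit PH2 87,872.20 → $87,900.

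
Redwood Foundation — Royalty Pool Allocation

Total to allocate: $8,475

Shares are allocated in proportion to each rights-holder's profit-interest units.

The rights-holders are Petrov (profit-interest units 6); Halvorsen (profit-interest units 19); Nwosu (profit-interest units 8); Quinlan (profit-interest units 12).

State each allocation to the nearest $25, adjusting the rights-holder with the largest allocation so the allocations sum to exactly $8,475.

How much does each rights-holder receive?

Combined profit-interest units = 45.
Unrounded shares: Petrov 6/45 × $8,475 = 1,130.00; Halvorsen 19/45 × $8,475 = 3,578.33; Nwosu 8/45 × $8,475 = 1,506.67; Quinlan 12/45 × $8,475 = 2,260.00.
After rounding ($25): Petrov $1,125; Halvorsen $3,575; Nwosu $1,500; Quinlan $2,250. Sum = $8,450.
Difference $8,475 − $8,450 = +$25 applied to largest allocation (Halvorsen): Halvorsen becomes $3,600.

Petrov: $1,125 · Halvorsen: $3,600 · Nwosu: $1,500 · Quinlan: $2,250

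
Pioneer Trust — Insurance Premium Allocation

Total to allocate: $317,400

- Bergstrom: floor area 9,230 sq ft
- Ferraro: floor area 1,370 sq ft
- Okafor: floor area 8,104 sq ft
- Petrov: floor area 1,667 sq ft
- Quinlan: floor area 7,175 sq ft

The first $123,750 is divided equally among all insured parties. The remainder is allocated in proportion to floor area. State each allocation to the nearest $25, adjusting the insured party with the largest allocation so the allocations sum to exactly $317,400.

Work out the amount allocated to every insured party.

Equal tier: $123,750 ÷ 5 = $24,750 apiece.
Remainder $193,650 by floor area (total 27,546): Bergstrom 64,887.44 → $64,875; Ferraro 9,631.18 → $9,625; Okafor 56,971.60 → $56,975; Petrov 11,719.11 → $11,725; Quinlan 50,440.67 → $50,450.
Totals: Bergstrom $24,750 + $64,875 = $89,625; Ferraro $24,750 + $9,625 = $34,375; Okafor $24,750 + $56,975 = $81,725; Petrov $24,750 + $11,725 = $36,475; Quinlan $24,750 + $50,450 = $75,200.

Bergstrom: $89,625 · Ferraro: $34,375 · Okafor: $81,725 · Petrov: $36,475 · Quinlan: $75,200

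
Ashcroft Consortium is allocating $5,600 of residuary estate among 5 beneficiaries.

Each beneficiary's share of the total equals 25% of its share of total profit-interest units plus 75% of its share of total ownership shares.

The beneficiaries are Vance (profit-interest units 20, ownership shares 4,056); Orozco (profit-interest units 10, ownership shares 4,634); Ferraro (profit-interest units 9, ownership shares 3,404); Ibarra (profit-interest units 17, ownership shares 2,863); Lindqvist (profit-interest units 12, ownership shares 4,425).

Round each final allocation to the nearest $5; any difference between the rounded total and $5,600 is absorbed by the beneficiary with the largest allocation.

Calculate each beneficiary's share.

Vance: $1,290 | Orozco: $1,210 | Ferraro: $925 | Ibarra: $970 | Lindqvist: $1,205

Profit-interest units total 68; ownership shares total 19,382.
Combined weights (25% profit-interest units + 75% ownership shares): Vance 0.2305; Orozco 0.2161; Ferraro 0.1648; Ibarra 0.1733; Lindqvist 0.2153.
Proportional shares: Vance 1,290.68; Orozco 1,210.05; Ferraro 922.93; Ibarra 970.40; Lindqvist 1,205.94.
At nearest $5: Vance $1,290; Orozco $1,210; Ferraro $925; Ibarra $970; Lindqvist $1,205. Sum = $5,600.
Sum already equals the total — no adjustment.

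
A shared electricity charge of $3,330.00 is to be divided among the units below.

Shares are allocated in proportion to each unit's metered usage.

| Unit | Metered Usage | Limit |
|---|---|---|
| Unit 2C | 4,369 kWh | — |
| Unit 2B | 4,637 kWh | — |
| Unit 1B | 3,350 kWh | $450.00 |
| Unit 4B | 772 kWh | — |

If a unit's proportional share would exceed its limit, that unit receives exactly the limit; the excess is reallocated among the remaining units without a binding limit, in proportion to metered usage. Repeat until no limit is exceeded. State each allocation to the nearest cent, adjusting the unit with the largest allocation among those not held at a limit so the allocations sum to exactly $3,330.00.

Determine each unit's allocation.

Unit 2C: $1,286.84 | Unit 2B: $1,365.78 | Unit 1B: $450.00 | Unit 4B: $227.38

Sum of metered usage: 13,128.
Pro-rata shares before constraints: Unit 2C 1,108.2244; Unit 2B 1,176.2043; Unit 1B 849.7486; Unit 4B 195.8227.
Held at cap: Unit 1B ($450.00); balance $2,880.00 reallocated over remaining metered usage 9,778.
Redistributed shares: Unit 2C 1,286.8398 → $1,286.84; Unit 2B 1,365.7762 → $1,365.78; Unit 4B 227.3839 → $227.38.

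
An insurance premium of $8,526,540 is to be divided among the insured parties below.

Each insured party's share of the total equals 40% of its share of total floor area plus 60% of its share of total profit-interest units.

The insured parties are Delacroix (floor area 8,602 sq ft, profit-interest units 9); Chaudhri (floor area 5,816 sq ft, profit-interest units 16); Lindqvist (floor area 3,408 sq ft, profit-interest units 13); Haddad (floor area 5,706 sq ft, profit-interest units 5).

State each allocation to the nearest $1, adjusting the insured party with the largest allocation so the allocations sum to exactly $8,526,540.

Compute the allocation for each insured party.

Floor area total 23,532; profit-interest units total 43.
Composite weights (40% floor area + 60% profit-interest units): Delacroix 0.2718; Chaudhri 0.3221; Lindqvist 0.2393; Haddad 0.1668.
Proportional shares: Delacroix 2,317,507.70; Chaudhri 2,746,542.97; Lindqvist 2,040,613.99; Haddad 1,421,875.35.
At nearest $1: Delacroix $2,317,508; Chaudhri $2,746,543; Lindqvist $2,040,614; Haddad $1,421,875. Sum = $8,526,540.
No rounding difference to absorb.

Delacroix: $2,317,508 | Chaudhri: $2,746,543 | Lindqvist: $2,040,614 | Haddad: $1,421,875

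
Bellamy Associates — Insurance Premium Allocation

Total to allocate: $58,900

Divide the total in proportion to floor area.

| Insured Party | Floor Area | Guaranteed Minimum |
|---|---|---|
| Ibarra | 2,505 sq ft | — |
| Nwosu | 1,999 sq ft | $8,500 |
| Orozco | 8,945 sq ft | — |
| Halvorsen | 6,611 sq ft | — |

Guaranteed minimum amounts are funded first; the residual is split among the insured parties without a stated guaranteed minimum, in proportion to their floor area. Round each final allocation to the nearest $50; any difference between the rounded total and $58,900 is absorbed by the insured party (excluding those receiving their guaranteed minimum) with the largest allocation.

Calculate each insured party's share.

Guaranteed amounts: Nwosu $8,500. Residual $50,400.
Residual split over remaining floor area 18,061: Ibarra 6,990.31 → $7,000; Orozco 24,961.41 → $24,950; Halvorsen 18,448.28 → $18,450.

Ibarra: $7,000; Nwosu: $8,500; Orozco: $24,950; Halvorsen: $18,450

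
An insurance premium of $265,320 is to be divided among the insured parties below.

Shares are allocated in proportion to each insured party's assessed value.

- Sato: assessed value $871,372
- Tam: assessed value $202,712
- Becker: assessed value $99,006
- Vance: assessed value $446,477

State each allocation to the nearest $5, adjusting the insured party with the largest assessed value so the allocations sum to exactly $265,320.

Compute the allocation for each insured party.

Sato: $142,745 | Tam: $33,210 | Becker: $16,220 | Vance: $73,145

Assessed value total: 1,619,567.
Unrounded shares: Sato 871,372/1,619,567 × $265,320 = 142,749.52; Tam 202,712/1,619,567 × $265,320 = 33,208.60; Becker 99,006/1,619,567 × $265,320 = 16,219.32; Vance 446,477/1,619,567 × $265,320 = 73,142.56.
After rounding ($5): Sato $142,750; Tam $33,210; Becker $16,220; Vance $73,145. Sum = $265,325.
Difference $265,320 − $265,325 = −$5 applied to largest assessed value (Sato): Sato becomes $142,745.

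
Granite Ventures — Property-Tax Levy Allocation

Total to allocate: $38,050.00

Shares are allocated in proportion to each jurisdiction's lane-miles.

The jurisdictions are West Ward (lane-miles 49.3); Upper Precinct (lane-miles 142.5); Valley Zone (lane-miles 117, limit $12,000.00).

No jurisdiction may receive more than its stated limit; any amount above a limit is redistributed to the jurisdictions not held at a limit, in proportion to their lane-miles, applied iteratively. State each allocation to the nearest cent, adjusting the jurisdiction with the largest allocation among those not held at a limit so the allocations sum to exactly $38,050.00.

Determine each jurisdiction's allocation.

Lane-miles total: 308.8.
Pro-rata shares before constraints: West Ward 6,074.6924; Upper Precinct 17,558.6949; Valley Zone 14,416.6127.
Cap binds for Valley Zone ($12,000.00); residual $26,050.00 reallocated over remaining lane-miles 191.8.
Redistributed shares: West Ward 6,695.8551 → $6,695.86; Upper Precinct 19,354.1449 → $19,354.14.

West Ward: $6,695.86 · Upper Precinct: $19,354.14 · Valley Zone: $12,000.00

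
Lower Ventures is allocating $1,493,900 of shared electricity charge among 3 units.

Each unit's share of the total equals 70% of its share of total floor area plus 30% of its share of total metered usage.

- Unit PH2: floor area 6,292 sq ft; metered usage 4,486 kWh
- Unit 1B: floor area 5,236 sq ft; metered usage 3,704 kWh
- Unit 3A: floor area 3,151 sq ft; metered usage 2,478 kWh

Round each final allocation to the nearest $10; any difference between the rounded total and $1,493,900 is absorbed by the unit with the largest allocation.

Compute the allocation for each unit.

Totals — floor area 14,679, metered usage 10,668.
Blended shares (70% floor area + 30% metered usage): Unit PH2 0.4262; Unit 1B 0.3539; Unit 3A 0.2199.
Unrounded shares: Unit PH2 636,701.18; Unit 1B 528,619.52; Unit 3A 328,579.30.
At nearest $10: Unit PH2 $636,700; Unit 1B $528,620; Unit 3A $328,580. Sum = $1,493,900.
Sum already equals the total — no adjustment.

Unit PH2: $636,700 | Unit 1B: $528,620 | Unit 3A: $328,580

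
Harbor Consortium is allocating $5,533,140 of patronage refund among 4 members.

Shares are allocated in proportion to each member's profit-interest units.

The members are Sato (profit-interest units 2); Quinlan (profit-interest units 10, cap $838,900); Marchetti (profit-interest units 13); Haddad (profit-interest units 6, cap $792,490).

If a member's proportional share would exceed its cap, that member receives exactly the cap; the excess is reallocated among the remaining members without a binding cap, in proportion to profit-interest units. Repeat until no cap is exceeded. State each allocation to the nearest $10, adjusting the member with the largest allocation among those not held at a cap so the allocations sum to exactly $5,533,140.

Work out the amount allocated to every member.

Sato: $520,230 · Quinlan: $838,900 · Marchetti: $3,381,520 · Haddad: $792,490

Total profit-interest units = 31.
Proportional shares (ignoring caps): Sato 356,976.77; Quinlan 1,784,883.87; Marchetti 2,320,349.03; Haddad 1,070,930.32.
Capped: Quinlan ($838,900), Haddad ($792,490); remaining pool $3,901,750 reallocated over remaining profit-interest units 15.
Redistributed shares: Sato 520,233.33 → $520,230; Marchetti 3,381,516.67 → $3,381,520.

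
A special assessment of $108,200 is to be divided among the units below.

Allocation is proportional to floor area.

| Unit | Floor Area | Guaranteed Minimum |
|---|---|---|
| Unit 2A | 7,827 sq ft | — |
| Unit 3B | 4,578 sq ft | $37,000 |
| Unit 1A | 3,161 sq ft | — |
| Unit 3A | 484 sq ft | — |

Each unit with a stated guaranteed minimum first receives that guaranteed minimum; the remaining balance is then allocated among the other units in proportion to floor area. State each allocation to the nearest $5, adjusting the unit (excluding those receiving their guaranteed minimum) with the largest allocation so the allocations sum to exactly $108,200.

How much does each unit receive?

Unit 2A: $48,575 · Unit 3B: $37,000 · Unit 1A: $19,620 · Unit 3A: $3,005

Fund the minimums — Unit 3B $37,000. Remaining pool $71,200.
Remaining pool split over remaining floor area 11,472: Unit 2A 48,577.62 → $48,580; Unit 1A 19,618.48 → $19,620; Unit 3A 3,003.91 → $3,005.
Rounding difference −$5 applied to Unit 2A → $48,575.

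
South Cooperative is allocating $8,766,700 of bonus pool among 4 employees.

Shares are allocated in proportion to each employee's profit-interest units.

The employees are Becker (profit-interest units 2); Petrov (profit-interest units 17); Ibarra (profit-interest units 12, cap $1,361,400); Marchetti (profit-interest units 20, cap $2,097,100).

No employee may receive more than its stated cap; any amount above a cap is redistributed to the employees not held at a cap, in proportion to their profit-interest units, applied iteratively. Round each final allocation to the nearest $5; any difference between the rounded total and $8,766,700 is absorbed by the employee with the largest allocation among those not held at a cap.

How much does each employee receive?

Sum of profit-interest units: 51.
Pro-rata shares before constraints: Becker 343,792.16; Petrov 2,922,233.33; Ibarra 2,062,752.94; Marchetti 3,437,921.57.
Capped: Ibarra ($1,361,400), Marchetti ($2,097,100); remaining pool $5,308,200 reallocated over remaining profit-interest units 19.
Redistributed shares: Becker 558,757.89 → $558,760; Petrov 4,749,442.11 → $4,749,440.

Becker: $558,760 · Petrov: $4,749,440 · Ibarra: $1,361,400 · Marchetti: $2,097,100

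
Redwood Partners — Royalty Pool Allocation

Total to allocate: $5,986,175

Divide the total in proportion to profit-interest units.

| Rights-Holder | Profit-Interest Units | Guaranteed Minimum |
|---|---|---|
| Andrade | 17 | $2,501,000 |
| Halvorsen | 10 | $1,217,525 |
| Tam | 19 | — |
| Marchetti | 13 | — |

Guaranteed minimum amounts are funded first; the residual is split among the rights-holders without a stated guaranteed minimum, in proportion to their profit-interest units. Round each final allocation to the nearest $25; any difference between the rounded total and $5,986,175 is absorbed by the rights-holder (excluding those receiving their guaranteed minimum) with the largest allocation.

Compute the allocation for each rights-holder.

Andrade: $2,501,000 · Halvorsen: $1,217,525 · Tam: $1,346,425 · Marchetti: $921,225

Fund the minimums — Andrade $2,501,000; Halvorsen $1,217,525. Residual $2,267,650.
Residual split over remaining profit-interest units 32: Tam 1,346,417.19 → $1,346,425; Marchetti 921,232.81 → $921,225.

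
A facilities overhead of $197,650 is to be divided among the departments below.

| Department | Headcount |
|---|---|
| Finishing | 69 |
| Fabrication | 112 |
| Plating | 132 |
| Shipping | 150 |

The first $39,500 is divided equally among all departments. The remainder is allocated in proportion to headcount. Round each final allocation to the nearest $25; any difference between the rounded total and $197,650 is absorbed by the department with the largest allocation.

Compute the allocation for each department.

Finishing: $33,450 | Fabrication: $48,125 | Plating: $54,975 | Shipping: $61,100

First tranche $39,500 split equally: $9,875 each.
Remainder $158,150 by headcount (total 463): Finishing 23,568.79 → $23,575; Fabrication 38,256.59 → $38,250; Plating 45,088.12 → $45,100; Shipping 51,236.50 → $51,225.
Totals: Finishing $9,875 + $23,575 = $33,450; Fabrication $9,875 + $38,250 = $48,125; Plating $9,875 + $45,100 = $54,975; Shipping $9,875 + $51,225 = $61,100.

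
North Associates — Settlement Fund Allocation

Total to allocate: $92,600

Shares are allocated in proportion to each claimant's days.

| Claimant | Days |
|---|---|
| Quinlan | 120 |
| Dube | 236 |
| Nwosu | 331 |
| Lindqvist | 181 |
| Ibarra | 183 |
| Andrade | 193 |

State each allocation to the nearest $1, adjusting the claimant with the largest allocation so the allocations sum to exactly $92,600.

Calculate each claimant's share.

Sum of days: 1,244.
Unrounded shares: Quinlan 120/1,244 × $92,600 = 8,932.48; Dube 236/1,244 × $92,600 = 17,567.20; Nwosu 331/1,244 × $92,600 = 24,638.75; Lindqvist 181/1,244 × $92,600 = 13,473.15; Ibarra 183/1,244 × $92,600 = 13,622.03; Andrade 193/1,244 × $92,600 = 14,366.40.
After rounding ($1): Quinlan $8,932; Dube $17,567; Nwosu $24,639; Lindqvist $13,473; Ibarra $13,622; Andrade $14,366. Sum = $92,599.
Difference $92,600 − $92,599 = +$1 applied to largest allocation (Nwosu): Nwosu becomes $24,640.

Quinlan: $8,932 | Dube: $17,567 | Nwosu: $24,640 | Lindqvist: $13,473 | Ibarra: $13,622 | Andrade: $14,366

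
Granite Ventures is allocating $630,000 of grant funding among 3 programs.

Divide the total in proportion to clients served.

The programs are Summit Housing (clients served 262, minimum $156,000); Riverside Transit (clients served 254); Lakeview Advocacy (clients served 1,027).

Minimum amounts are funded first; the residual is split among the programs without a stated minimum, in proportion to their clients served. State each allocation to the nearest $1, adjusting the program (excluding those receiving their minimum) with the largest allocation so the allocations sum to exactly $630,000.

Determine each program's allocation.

Guaranteed amounts: Summit Housing $156,000. Residual $474,000.
Residual split over remaining clients served 1,281: Riverside Transit 93,985.95 → $93,986; Lakeview Advocacy 380,014.05 → $380,014.

Summit Housing: $156,000; Riverside Transit: $93,986; Lakeview Advocacy: $380,014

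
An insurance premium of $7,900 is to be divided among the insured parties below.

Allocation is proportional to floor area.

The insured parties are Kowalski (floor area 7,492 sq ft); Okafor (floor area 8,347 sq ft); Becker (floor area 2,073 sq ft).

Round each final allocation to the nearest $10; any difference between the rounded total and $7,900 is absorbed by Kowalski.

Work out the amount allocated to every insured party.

Combined floor area = 17,912.
Proportional shares: Kowalski 7,492/17,912 × $7,900 = 3,304.31; Okafor 8,347/17,912 × $7,900 = 3,681.40; Becker 2,073/17,912 × $7,900 = 914.29.
Rounded to nearest $10: Kowalski $3,300; Okafor $3,680; Becker $910. Sum = $7,890.
Difference $7,900 − $7,890 = +$10 applied to Kowalski: Kowalski becomes $3,310.

Kowalski: $3,310 · Okafor: $3,680 · Becker: $910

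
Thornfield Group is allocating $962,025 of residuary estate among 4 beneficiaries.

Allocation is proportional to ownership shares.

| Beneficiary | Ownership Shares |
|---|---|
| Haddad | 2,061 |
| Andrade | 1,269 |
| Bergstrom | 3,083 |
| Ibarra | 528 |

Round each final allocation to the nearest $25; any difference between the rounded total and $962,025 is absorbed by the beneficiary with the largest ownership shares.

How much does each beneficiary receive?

Combined ownership shares = 6,941.
Unrounded shares: Haddad 2,061/6,941 × $962,025 = 285,655.31; Andrade 1,269/6,941 × $962,025 = 175,883.84; Bergstrom 3,083/6,941 × $962,025 = 427,304.87; Ibarra 528/6,941 × $962,025 = 73,180.98.
At nearest $25: Haddad $285,650; Andrade $175,875; Bergstrom $427,300; Ibarra $73,175. Sum = $962,000.
Difference $962,025 − $962,000 = +$25 applied to largest ownership shares (Bergstrom): Bergstrom becomes $427,325.

Haddad: $285,650 | Andrade: $175,875 | Bergstrom: $427,325 | Ibarra: $73,175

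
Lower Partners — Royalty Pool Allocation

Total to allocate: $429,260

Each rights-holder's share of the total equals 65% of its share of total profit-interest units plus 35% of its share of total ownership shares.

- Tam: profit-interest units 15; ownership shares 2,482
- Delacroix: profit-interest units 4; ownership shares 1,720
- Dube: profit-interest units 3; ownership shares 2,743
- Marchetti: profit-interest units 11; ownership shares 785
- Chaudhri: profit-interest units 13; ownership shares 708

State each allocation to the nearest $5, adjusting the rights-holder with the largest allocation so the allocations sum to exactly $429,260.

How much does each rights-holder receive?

Profit-interest units total 46; ownership shares total 8,438.
Composite weights (65% profit-interest units + 35% ownership shares): Tam 0.3149; Delacroix 0.1279; Dube 0.1562; Marchetti 0.1880; Chaudhri 0.2131.
Unrounded shares: Tam 135,177.18; Delacroix 54,887.61; Dube 67,036.79; Marchetti 80,699.08; Chaudhri 91,459.34.
Rounded to nearest $5: Tam $135,175; Delacroix $54,890; Dube $67,035; Marchetti $80,700; Chaudhri $91,460. Sum = $429,260.
Sum already equals the total — no adjustment.

Tam: $135,175 · Delacroix: $54,890 · Dube: $67,035 · Marchetti: $80,700 · Chaudhri: $91,460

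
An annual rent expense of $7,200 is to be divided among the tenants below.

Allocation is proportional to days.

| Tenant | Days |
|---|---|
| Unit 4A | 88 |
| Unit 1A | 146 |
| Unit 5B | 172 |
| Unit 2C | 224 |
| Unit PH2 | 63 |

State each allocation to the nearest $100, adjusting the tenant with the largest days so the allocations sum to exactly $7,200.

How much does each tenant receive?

Total days = 88 + 146 + 172 + 224 + 63 = 693.
Proportional shares: Unit 4A 914.29; Unit 1A 1,516.88; Unit 5B 1,787.01; Unit 2C 2,327.27; Unit PH2 654.55.
At nearest $100: Unit 4A $900; Unit 1A $1,500; Unit 5B $1,800; Unit 2C $2,300; Unit PH2 $700. Sum = $7,200.
No rounding difference to absorb.

Unit 4A: $900 · Unit 1A: $1,500 · Unit 5B: $1,800 · Unit 2C: $2,300 · Unit PH2: $700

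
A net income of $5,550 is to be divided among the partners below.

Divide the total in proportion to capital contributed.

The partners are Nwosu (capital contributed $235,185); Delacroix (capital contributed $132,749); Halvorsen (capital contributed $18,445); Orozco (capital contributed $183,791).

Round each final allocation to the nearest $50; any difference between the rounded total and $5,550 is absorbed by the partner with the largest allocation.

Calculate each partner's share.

Nwosu: $2,250 · Delacroix: $1,300 · Halvorsen: $200 · Orozco: $1,800

Combined capital contributed = 570,170.
Pro-rata amounts: Nwosu 235,185/570,170 × $5,550 = 2,289.28; Delacroix 132,749/570,170 × $5,550 = 1,292.17; Halvorsen 18,445/570,170 × $5,550 = 179.54; Orozco 183,791/570,170 × $5,550 = 1,789.01.
At nearest $50: Nwosu $2,300; Delacroix $1,300; Halvorsen $200; Orozco $1,800. Sum = $5,600.
Difference $5,550 − $5,600 = −$50 applied to largest allocation (Nwosu): Nwosu becomes $2,250.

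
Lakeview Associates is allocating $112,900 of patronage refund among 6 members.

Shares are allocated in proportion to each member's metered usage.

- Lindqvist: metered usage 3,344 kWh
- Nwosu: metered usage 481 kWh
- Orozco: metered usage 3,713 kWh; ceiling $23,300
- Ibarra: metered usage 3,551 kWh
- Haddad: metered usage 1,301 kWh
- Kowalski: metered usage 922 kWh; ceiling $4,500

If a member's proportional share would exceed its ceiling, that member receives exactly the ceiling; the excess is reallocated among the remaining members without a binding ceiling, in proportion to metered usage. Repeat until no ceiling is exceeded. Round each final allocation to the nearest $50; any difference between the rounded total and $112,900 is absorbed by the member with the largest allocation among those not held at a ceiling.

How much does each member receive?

Lindqvist: $32,800 | Nwosu: $4,700 | Orozco: $23,300 | Ibarra: $34,850 | Haddad: $12,750 | Kowalski: $4,500

Sum of metered usage: 13,312.
Proportional shares (ignoring caps): Lindqvist 28,360.70; Nwosu 4,079.39; Orozco 31,490.21; Ibarra 30,116.28; Haddad 11,033.87; Kowalski 7,819.55.
Held at cap: Orozco ($23,300), Kowalski ($4,500); remaining pool $85,100 reallocated over remaining metered usage 8,677.
Redistributed shares: Lindqvist 32,796.40 → $32,800; Nwosu 4,717.43 → $4,700; Ibarra 34,826.56 → $34,850; Haddad 12,759.61 → $12,750.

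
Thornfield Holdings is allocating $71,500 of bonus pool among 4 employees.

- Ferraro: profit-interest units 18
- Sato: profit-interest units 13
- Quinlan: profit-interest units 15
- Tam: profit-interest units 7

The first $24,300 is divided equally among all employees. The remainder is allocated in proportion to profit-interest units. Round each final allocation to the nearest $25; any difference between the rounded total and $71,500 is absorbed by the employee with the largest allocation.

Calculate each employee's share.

Ferraro: $22,125 | Sato: $17,650 | Quinlan: $19,425 | Tam: $12,300

First tranche $24,300 split equally: $6,075 each.
Remainder $47,200 by profit-interest units (total 53): Ferraro 16,030.19 → $16,025; Sato 11,577.36 → $11,575; Quinlan 13,358.49 → $13,350; Tam 6,233.96 → $6,225.
Rounding difference +$25 on remainder applied to Ferraro.
Totals: Ferraro $6,075 + $16,050 = $22,125; Sato $6,075 + $11,575 = $17,650; Quinlan $6,075 + $13,350 = $19,425; Tam $6,075 + $6,225 = $12,300.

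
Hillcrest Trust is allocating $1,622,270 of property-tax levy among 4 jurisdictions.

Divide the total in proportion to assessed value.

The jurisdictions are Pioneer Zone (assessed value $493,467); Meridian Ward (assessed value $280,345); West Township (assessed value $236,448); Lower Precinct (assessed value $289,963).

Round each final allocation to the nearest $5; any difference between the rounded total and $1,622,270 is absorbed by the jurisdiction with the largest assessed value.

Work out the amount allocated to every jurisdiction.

Pioneer Zone: $615,685 | Meridian Ward: $349,785 | West Township: $295,015 | Lower Precinct: $361,785

Sum of assessed value: 493,467 + 280,345 + 236,448 + 289,963 = 1,300,223.
Proportional shares: Pioneer Zone 615,691.85; Meridian Ward 349,782.52; West Township 295,012.85; Lower Precinct 361,782.77.
Rounded to nearest $5: Pioneer Zone $615,690; Meridian Ward $349,785; West Township $295,015; Lower Precinct $361,785. Sum = $1,622,275.
Difference $1,622,270 − $1,622,275 = −$5 applied to largest assessed value (Pioneer Zone): Pioneer Zone becomes $615,685.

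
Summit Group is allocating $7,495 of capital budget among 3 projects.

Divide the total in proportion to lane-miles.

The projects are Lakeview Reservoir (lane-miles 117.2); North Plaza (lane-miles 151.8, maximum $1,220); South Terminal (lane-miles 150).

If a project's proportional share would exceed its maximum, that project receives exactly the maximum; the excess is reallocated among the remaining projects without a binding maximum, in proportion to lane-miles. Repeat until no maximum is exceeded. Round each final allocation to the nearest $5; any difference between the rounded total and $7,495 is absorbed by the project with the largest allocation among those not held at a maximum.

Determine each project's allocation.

Sum of lane-miles: 419.
Unconstrained shares: Lakeview Reservoir 2,096.45; North Plaza 2,715.37; South Terminal 2,683.17.
Capped: North Plaza ($1,220); residual $6,275 reallocated over remaining lane-miles 267.2.
Redistributed shares: Lakeview Reservoir 2,752.36 → $2,750; South Terminal 3,522.64 → $3,525.

Lakeview Reservoir: $2,750; North Plaza: $1,220; South Terminal: $3,525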